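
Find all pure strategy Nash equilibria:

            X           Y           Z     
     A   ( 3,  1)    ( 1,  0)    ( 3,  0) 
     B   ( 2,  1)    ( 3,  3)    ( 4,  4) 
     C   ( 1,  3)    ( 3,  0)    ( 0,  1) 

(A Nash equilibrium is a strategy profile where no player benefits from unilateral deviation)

Nash equilibrium: (A, X), (B, Z)

Work:
Best responses:
  P1 vs X: payoffs [3, 2, 1] → best response A (payoff 3)
  P1 vs Y: payoffs [1, 3, 3] → best response B/C (payoff 3)
  P1 vs Z: payoffs [3, 4, 0] → best response B (payoff 4)
  P2 vs A: payoffs [1, 0, 0] → best response X (payoff 1)
  P2 vs B: payoffs [1, 3, 4] → best response Z (payoff 4)
  P2 vs C: payoffs [3, 0, 1] → best response X (payoff 3)
Mutual best responses: (A,X), (B,Z) → Nash equilibria.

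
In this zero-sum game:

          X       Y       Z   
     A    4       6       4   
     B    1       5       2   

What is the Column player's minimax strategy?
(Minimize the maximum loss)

Column should play X or Z (all achieve the minimum), value = 4

Work:
Column player minimizes Row's maximum payoff:
Column X: max payoff to Row = 4
Column Y: max payoff to Row = 6
Column Z: max payoff to Row = 4
Minimum is 4, achieved by columns X, Z (tied).
Each of X or Z is a minimax strategy.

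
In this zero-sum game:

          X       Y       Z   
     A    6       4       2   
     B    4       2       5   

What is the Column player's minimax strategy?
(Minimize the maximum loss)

Column should play Y, value = 4

Work:
Column player minimizes Row's maximum payoff:
Column X: max payoff to Row = 6
Column Y: max payoff to Row = 4
Column Z: max payoff to Row = 5
Minimum is 4, achieved by column Y.
Minimax strategy: Y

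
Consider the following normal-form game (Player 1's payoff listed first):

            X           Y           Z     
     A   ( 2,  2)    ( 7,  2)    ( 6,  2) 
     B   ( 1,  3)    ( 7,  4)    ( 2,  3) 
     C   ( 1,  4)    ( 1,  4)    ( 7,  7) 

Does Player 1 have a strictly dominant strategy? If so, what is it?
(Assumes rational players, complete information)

No strictly dominant strategy exists for Player 1

Work:
A strategy strictly dominates another if it gives a strictly higher payoff against every opponent action. Compare each pair of P1's strategies column-by-column:
  A vs B: [2 vs 1, 7 vs 7, 6 vs 2] → A does not strictly dominate B (column Y: 7 ≤ 7)
  A vs C: [2 vs 1, 7 vs 1, 6 vs 7] → A does not strictly dominate C (column Z: 6 ≤ 7)
  B vs A: [1 vs 2, 7 vs 7, 2 vs 6] → B does not strictly dominate A (column X: 1 ≤ 2)
  B vs C: [1 vs 1, 7 vs 1, 2 vs 7] → B does not strictly dominate C (column X: 1 ≤ 1)
  C vs A: [1 vs 2, 1 vs 7, 7 vs 6] → C does not strictly dominate A (column X: 1 ≤ 2)
  C vs B: [1 vs 1, 1 vs 7, 7 vs 2] → C does not strictly dominate B (column X: 1 ≤ 1)
No single strategy strictly dominates all others → no strictly dominant strategy.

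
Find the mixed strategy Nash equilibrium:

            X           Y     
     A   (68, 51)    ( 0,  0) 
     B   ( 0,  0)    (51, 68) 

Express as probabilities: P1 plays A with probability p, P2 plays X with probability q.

p = 0.5714, q = 0.4286

Work:
Find probabilities that make opponent indifferent:
P2 chooses q to make P1 indifferent between A and B
P1 chooses p to make P2 indifferent between X and Y
Mixed NE: P1 plays (A: 0.5714, B: 0.4286), P2 plays (X: 0.4286, Y: 0.5714)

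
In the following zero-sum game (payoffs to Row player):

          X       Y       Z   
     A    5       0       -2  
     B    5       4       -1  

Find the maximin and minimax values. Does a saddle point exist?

Maximin = -1, Minimax = -1, Saddle: True

Work:
Row minimums: [-2, -1] → maximin = -1
Column maximums: [5, 4, -1] → minimax = -1
Saddle point exists! Game value = -1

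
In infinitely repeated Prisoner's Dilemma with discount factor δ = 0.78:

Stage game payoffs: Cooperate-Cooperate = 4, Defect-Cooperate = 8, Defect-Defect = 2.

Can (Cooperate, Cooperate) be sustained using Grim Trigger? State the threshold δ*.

δ* = 0.6667; since δ = 0.78 ≥ 0.6667, cooperation can be sustained

Work:
For Grim Trigger:
Cooperate forever: 4/(1-δ)
Defect then punished: 8 + 2·δ/(1-δ)
Need: 4/(1-δ) ≥ 8 + 2·δ/(1-δ)
Solving: δ ≥ (T-R)/(T-P) = (8-4)/(8-2) = 0.6667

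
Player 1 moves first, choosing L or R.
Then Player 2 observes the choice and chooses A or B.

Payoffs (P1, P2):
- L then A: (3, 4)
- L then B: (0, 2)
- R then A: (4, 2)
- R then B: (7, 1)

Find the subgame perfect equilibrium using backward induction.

P1 plays R, P2 plays A after L and A after R; Payoff (4, 2)

Work:
Backward induction:
After L: P2 chooses A → P1 gets 3
After R: P2 chooses A → P1 gets 4
P1 chooses R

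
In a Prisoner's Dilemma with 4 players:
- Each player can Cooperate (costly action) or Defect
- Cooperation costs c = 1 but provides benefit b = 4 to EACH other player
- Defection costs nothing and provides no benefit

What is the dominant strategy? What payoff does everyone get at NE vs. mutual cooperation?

Dominant: Defect; NE payoff = 0; Coop payoff = 11

Work:
Defect dominates (saves cost c = 1, benefit to others is external)
NE: All defect → everyone gets 0
If all cooperate: each receives (3)×4 - 1 = 11
Social dilemma: 11 > 0 but NE gives 0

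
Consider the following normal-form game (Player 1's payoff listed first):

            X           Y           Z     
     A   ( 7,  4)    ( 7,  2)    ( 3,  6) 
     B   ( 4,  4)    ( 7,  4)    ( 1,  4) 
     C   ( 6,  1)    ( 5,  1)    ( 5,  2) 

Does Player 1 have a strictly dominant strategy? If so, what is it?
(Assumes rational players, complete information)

No strictly dominant strategy exists for Player 1

Work:
A strategy strictly dominates another if it gives a strictly higher payoff against every opponent action. Compare each pair of P1's strategies column-by-column:
  A vs B: [7 vs 4, 7 vs 7, 3 vs 1] → A does not strictly dominate B (column Y: 7 ≤ 7)
  A vs C: [7 vs 6, 7 vs 5, 3 vs 5] → A does not strictly dominate C (column Z: 3 ≤ 5)
  B vs A: [4 vs 7, 7 vs 7, 1 vs 3] → B does not strictly dominate A (column X: 4 ≤ 7)
  B vs C: [4 vs 6, 7 vs 5, 1 vs 5] → B does not strictly dominate C (column X: 4 ≤ 6)
  C vs A: [6 vs 7, 5 vs 7, 5 vs 3] → C does not strictly dominate A (column X: 6 ≤ 7)
  C vs B: [6 vs 4, 5 vs 7, 5 vs 1] → C does not strictly dominate B (column Y: 5 ≤ 7)
No single strategy strictly dominates all others → no strictly dominant strategy.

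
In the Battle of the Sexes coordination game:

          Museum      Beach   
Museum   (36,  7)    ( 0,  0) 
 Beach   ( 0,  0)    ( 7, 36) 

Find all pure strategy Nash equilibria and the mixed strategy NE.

Pure NE: (Museum, Museum) and (Beach, Beach); Mixed NE: p = 0.8372, q = 0.1628

Work:
Check pure NE:
(Museum, Museum): (36, 7) - no unilateral deviation beneficial
(Beach, Beach): (7, 36) - no unilateral deviation beneficial
Mixed NE: P1 plays Museum with p = 0.8372, P2 plays Museum with q = 0.1628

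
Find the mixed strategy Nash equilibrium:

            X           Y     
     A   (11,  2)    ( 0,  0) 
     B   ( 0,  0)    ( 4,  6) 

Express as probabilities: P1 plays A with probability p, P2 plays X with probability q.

p = 0.75, q = 0.2667

Work:
Find probabilities that make opponent indifferent:
P2 chooses q to make P1 indifferent between A and B
P1 chooses p to make P2 indifferent between X and Y
Mixed NE: P1 plays (A: 0.75, B: 0.25), P2 plays (X: 0.2667, Y: 0.7333)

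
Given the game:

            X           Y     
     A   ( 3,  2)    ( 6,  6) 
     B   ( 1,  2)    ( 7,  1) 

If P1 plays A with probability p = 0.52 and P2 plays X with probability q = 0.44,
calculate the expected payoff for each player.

E[P1] = 4.5264, E[P2] = 2.896

Work:
E[P1] = p·q·π₁(A,X) + p·(1-q)·π₁(A,Y) + (1-p)·q·π₁(B,X) + (1-p)·(1-q)·π₁(B,Y)
= 0.52·0.44·3 + 0.52·0.56·6 + 0.48·0.44·1 + 0.48·0.56·7
= 4.5264

E[P2] = 2.896 (similar calculation)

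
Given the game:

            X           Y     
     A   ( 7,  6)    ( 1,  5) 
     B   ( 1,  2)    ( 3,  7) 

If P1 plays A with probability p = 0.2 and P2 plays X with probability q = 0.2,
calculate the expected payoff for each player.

E[P1] = 2.52, E[P2] = 5.84

Work:
E[P1] = p·q·π₁(A,X) + p·(1-q)·π₁(A,Y) + (1-p)·q·π₁(B,X) + (1-p)·(1-q)·π₁(B,Y)
= 0.2·0.2·7 + 0.2·0.8·1 + 0.8·0.2·1 + 0.8·0.8·3
= 2.52

E[P2] = 5.84 (similar calculation)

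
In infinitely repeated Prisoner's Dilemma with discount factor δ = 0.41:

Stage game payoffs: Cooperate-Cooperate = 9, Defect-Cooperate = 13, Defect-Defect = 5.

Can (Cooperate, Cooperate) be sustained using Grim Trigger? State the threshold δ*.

δ* = 0.5; since δ = 0.41 < 0.5, cooperation cannot be sustained

Work:
For Grim Trigger:
Cooperate forever: 9/(1-δ)
Defect then punished: 13 + 5·δ/(1-δ)
Need: 9/(1-δ) ≥ 13 + 5·δ/(1-δ)
Solving: δ ≥ (T-R)/(T-P) = (13-9)/(13-5) = 0.5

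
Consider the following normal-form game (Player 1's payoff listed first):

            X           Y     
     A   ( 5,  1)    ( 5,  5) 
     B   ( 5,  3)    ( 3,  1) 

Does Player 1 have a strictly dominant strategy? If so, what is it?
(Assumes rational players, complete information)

No strictly dominant strategy exists for Player 1

Work:
A strategy strictly dominates another if it gives a strictly higher payoff against every opponent action. Compare each pair of P1's strategies column-by-column:
  A vs B: [5 vs 5, 5 vs 3] → A does not strictly dominate B (column X: 5 ≤ 5)
  B vs A: [5 vs 5, 3 vs 5] → B does not strictly dominate A (column X: 5 ≤ 5)
No single strategy strictly dominates all others → no strictly dominant strategy.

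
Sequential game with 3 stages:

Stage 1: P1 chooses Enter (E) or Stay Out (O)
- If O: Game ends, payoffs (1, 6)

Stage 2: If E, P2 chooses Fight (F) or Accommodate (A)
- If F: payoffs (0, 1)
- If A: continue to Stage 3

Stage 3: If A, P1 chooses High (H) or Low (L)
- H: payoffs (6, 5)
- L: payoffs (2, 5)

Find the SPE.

SPE: (E, A, H); Outcome (6, 5)

Work:
Stage 3: P1 chooses H (6 vs 2)
Stage 2: P2: F->1, A->5 (anticipating H). Choose A
Stage 1: P1: O->1, E->6 (anticipating A, H). Choose E
SPE path: E -> A -> H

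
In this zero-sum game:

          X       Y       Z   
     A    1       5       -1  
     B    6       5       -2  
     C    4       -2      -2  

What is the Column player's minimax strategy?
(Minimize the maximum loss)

Column should play Z, value = -1

Work:
Column player minimizes Row's maximum payoff:
Column X: max payoff to Row = 6
Column Y: max payoff to Row = 5
Column Z: max payoff to Row = -1
Minimum is -1, achieved by column Z.
Minimax strategy: Z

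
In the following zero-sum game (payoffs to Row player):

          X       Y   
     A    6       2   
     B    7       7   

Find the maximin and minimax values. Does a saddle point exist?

Maximin = 7, Minimax = 7, Saddle: True

Work:
Row minimums: [2, 7] → maximin = 7
Column maximums: [7, 7] → minimax = 7
Saddle point exists! Game value = 7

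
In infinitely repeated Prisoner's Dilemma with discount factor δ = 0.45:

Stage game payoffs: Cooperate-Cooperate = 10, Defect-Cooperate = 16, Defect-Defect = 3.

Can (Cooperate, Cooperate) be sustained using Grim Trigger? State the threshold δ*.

δ* = 0.4615; since δ = 0.45 < 0.4615, cooperation cannot be sustained

Work:
For Grim Trigger:
Cooperate forever: 10/(1-δ)
Defect then punished: 16 + 3·δ/(1-δ)
Need: 10/(1-δ) ≥ 16 + 3·δ/(1-δ)
Solving: δ ≥ (T-R)/(T-P) = (16-10)/(16-3) = 0.4615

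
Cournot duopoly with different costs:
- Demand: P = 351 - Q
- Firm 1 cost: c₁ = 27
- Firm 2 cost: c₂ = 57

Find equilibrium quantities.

q₁* = 118.0, q₂* = 88.0

Work:
Reaction: q₁ = (351 - 27 - q₂)/2
Reaction: q₂ = (351 - 57 - q₁)/2
Solve simultaneously:
q₁* = (351 - 2×27 + 57)/3 = 118.0
q₂* = (351 - 2×57 + 27)/3 = 88.0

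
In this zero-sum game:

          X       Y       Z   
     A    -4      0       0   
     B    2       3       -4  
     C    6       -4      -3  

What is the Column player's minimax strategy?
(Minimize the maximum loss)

Column should play Z, value = 0

Work:
Column player minimizes Row's maximum payoff:
Column X: max payoff to Row = 6
Column Y: max payoff to Row = 3
Column Z: max payoff to Row = 0
Minimum is 0, achieved by column Z.
Minimax strategy: Z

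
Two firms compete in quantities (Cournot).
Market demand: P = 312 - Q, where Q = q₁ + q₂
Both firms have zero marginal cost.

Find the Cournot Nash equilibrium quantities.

q₁* = q₂* = 104.0; P* = 104.0

Work:
Profit: π_i = P·q_i = (a - q_i - q_j)·q_i
FOC: ∂π_i/∂q_i = a - 2q_i - q_j = 0
Reaction function: q_i = (312 - q_j)/2
Symmetry: q* = 312/3 = 104.0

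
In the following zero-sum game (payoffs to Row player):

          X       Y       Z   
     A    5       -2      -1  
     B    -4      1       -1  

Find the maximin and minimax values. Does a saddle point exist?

Maximin = -2, Minimax = -1, Saddle: False

Work:
Row minimums: [-2, -4] → maximin = -2
Column maximums: [5, 1, -1] → minimax = -1
No saddle point (maximin ≠ minimax). Mixed strategy needed.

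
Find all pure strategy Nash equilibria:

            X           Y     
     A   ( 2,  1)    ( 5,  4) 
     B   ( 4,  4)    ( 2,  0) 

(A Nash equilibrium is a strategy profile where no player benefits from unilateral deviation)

Nash equilibrium: (A, Y), (B, X)

Work:
Best responses:
  P1 vs X: payoffs [2, 4] → best response B (payoff 4)
  P1 vs Y: payoffs [5, 2] → best response A (payoff 5)
  P2 vs A: payoffs [1, 4] → best response Y (payoff 4)
  P2 vs B: payoffs [4, 0] → best response X (payoff 4)
Mutual best responses: (A,Y), (B,X) → Nash equilibria.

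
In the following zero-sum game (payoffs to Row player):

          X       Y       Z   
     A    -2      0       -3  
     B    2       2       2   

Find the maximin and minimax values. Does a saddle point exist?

Maximin = 2, Minimax = 2, Saddle: True

Work:
Row minimums: [-3, 2] → maximin = 2
Column maximums: [2, 2, 2] → minimax = 2
Saddle point exists! Game value = 2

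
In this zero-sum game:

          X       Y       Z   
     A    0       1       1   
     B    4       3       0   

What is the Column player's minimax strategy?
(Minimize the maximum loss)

Column should play Z, value = 1

Work:
Column player minimizes Row's maximum payoff:
Column X: max payoff to Row = 4
Column Y: max payoff to Row = 3
Column Z: max payoff to Row = 1
Minimum is 1, achieved by column Z.
Minimax strategy: Z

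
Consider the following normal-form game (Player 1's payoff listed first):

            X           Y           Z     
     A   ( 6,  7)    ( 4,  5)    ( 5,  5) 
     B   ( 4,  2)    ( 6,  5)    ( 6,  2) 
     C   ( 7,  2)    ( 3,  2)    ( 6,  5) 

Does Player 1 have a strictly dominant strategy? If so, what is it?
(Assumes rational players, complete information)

No strictly dominant strategy exists for Player 1

Work:
A strategy strictly dominates another if it gives a strictly higher payoff against every opponent action. Compare each pair of P1's strategies column-by-column:
  A vs B: [6 vs 4, 4 vs 6, 5 vs 6] → A does not strictly dominate B (column Y: 4 ≤ 6)
  A vs C: [6 vs 7, 4 vs 3, 5 vs 6] → A does not strictly dominate C (column X: 6 ≤ 7)
  B vs A: [4 vs 6, 6 vs 4, 6 vs 5] → B does not strictly dominate A (column X: 4 ≤ 6)
  B vs C: [4 vs 7, 6 vs 3, 6 vs 6] → B does not strictly dominate C (column X: 4 ≤ 7)
  C vs A: [7 vs 6, 3 vs 4, 6 vs 5] → C does not strictly dominate A (column Y: 3 ≤ 4)
  C vs B: [7 vs 4, 3 vs 6, 6 vs 6] → C does not strictly dominate B (column Y: 3 ≤ 6)
No single strategy strictly dominates all others → no strictly dominant strategy.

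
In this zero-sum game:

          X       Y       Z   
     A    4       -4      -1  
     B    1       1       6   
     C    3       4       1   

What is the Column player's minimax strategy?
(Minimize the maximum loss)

Column should play X or Y (all achieve the minimum), value = 4

Work:
Column player minimizes Row's maximum payoff:
Column X: max payoff to Row = 4
Column Y: max payoff to Row = 4
Column Z: max payoff to Row = 6
Minimum is 4, achieved by columns X, Y (tied).
Each of X or Y is a minimax strategy.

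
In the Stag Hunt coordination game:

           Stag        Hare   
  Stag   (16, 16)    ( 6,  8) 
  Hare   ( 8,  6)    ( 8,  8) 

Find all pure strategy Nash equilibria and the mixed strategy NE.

Pure NE: (Stag, Stag) and (Hare, Hare); Mixed NE: p = 0.2, q = 0.2

Work:
Check pure NE:
(Stag, Stag): (16, 16) - no unilateral deviation beneficial
(Hare, Hare): (8, 8) - no unilateral deviation beneficial
Mixed NE: P1 plays Stag with p = 0.2, P2 plays Stag with q = 0.2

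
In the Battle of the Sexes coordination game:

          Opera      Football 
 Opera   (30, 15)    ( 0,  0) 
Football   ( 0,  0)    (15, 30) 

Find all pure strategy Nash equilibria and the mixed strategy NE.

Pure NE: (Opera, Opera) and (Football, Football); Mixed NE: p = 0.6667, q = 0.3333

Work:
Check pure NE:
(Opera, Opera): (30, 15) - no unilateral deviation beneficial
(Football, Football): (15, 30) - no unilateral deviation beneficial
Mixed NE: P1 plays Opera with p = 0.6667, P2 plays Opera with q = 0.3333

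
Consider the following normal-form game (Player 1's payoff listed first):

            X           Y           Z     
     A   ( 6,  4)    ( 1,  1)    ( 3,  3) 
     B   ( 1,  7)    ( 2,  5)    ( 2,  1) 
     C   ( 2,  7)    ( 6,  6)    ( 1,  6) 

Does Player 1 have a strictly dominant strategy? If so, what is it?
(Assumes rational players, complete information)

No strictly dominant strategy exists for Player 1

Work:
A strategy strictly dominates another if it gives a strictly higher payoff against every opponent action. Compare each pair of P1's strategies column-by-column:
  A vs B: [6 vs 1, 1 vs 2, 3 vs 2] → A does not strictly dominate B (column Y: 1 ≤ 2)
  A vs C: [6 vs 2, 1 vs 6, 3 vs 1] → A does not strictly dominate C (column Y: 1 ≤ 6)
  B vs A: [1 vs 6, 2 vs 1, 2 vs 3] → B does not strictly dominate A (column X: 1 ≤ 6)
  B vs C: [1 vs 2, 2 vs 6, 2 vs 1] → B does not strictly dominate C (column X: 1 ≤ 2)
  C vs A: [2 vs 6, 6 vs 1, 1 vs 3] → C does not strictly dominate A (column X: 2 ≤ 6)
  C vs B: [2 vs 1, 6 vs 2, 1 vs 2] → C does not strictly dominate B (column Z: 1 ≤ 2)
No single strategy strictly dominates all others → no strictly dominant strategy.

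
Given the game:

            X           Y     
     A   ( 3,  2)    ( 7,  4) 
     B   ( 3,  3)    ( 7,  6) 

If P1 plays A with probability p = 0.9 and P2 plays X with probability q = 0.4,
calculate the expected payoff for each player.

E[P1] = 5.4, E[P2] = 3.36

Work:
E[P1] = p·q·π₁(A,X) + p·(1-q)·π₁(A,Y) + (1-p)·q·π₁(B,X) + (1-p)·(1-q)·π₁(B,Y)
= 0.9·0.4·3 + 0.9·0.6·7 + 0.1·0.4·3 + 0.1·0.6·7
= 5.4

E[P2] = 3.36 (similar calculation)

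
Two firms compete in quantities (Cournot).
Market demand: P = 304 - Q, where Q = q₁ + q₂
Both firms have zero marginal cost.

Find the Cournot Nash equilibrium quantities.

q₁* = q₂* = 101.33; P* = 101.33

Work:
Profit: π_i = P·q_i = (a - q_i - q_j)·q_i
FOC: ∂π_i/∂q_i = a - 2q_i - q_j = 0
Reaction function: q_i = (304 - q_j)/2
Symmetry: q* = 304/3 = 101.33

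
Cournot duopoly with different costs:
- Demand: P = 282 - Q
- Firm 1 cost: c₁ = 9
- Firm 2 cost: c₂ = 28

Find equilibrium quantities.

q₁* = 97.33, q₂* = 78.33

Work:
Reaction: q₁ = (282 - 9 - q₂)/2
Reaction: q₂ = (282 - 28 - q₁)/2
Solve simultaneously:
q₁* = (282 - 2×9 + 28)/3 = 97.33
q₂* = (282 - 2×28 + 9)/3 = 78.33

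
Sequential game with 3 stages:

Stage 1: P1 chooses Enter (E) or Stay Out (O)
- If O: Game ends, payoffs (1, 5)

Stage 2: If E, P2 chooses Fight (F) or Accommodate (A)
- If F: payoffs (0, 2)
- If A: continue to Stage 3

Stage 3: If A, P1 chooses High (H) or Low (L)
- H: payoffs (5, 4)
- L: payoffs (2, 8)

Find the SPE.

SPE: (E, A, H); Outcome (5, 4)

Work:
Stage 3: P1 chooses H (5 vs 2)
Stage 2: P2: F->2, A->4 (anticipating H). Choose A
Stage 1: P1: O->1, E->5 (anticipating A, H). Choose E
SPE path: E -> A -> H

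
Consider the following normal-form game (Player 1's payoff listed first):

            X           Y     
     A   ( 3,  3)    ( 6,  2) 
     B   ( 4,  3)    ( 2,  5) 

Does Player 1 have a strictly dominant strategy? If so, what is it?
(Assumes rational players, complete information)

No strictly dominant strategy exists for Player 1

Work:
A strategy strictly dominates another if it gives a strictly higher payoff against every opponent action. Compare each pair of P1's strategies column-by-column:
  A vs B: [3 vs 4, 6 vs 2] → A does not strictly dominate B (column X: 3 ≤ 4)
  B vs A: [4 vs 3, 2 vs 6] → B does not strictly dominate A (column Y: 2 ≤ 6)
No single strategy strictly dominates all others → no strictly dominant strategy.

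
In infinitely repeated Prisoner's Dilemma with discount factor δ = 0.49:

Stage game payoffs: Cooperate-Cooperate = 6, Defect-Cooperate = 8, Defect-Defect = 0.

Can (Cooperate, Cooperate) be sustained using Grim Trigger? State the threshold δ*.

δ* = 0.25; since δ = 0.49 ≥ 0.25, cooperation can be sustained

Work:
For Grim Trigger:
Cooperate forever: 6/(1-δ)
Defect then punished: 8 + 0·δ/(1-δ)
Need: 6/(1-δ) ≥ 8 + 0·δ/(1-δ)
Solving: δ ≥ (T-R)/(T-P) = (8-6)/(8-0) = 0.25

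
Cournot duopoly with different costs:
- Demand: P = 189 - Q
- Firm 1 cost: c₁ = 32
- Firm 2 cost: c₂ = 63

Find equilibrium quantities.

q₁* = 62.67, q₂* = 31.67

Work:
Reaction: q₁ = (189 - 32 - q₂)/2
Reaction: q₂ = (189 - 63 - q₁)/2
Solve simultaneously:
q₁* = (189 - 2×32 + 63)/3 = 62.67
q₂* = (189 - 2×63 + 32)/3 = 31.67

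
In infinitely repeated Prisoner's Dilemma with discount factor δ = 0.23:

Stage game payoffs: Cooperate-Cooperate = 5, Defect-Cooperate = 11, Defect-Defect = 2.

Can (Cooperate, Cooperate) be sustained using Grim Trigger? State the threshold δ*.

δ* = 0.6667; since δ = 0.23 < 0.6667, cooperation cannot be sustained

Work:
For Grim Trigger:
Cooperate forever: 5/(1-δ)
Defect then punished: 11 + 2·δ/(1-δ)
Need: 5/(1-δ) ≥ 11 + 2·δ/(1-δ)
Solving: δ ≥ (T-R)/(T-P) = (11-5)/(11-2) = 0.6667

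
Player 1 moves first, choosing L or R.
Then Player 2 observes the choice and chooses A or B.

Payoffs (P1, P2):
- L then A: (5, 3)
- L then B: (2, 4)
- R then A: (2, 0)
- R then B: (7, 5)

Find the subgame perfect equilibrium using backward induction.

P1 plays R, P2 plays B after L and B after R; Payoff (7, 5)

Work:
Backward induction:
After L: P2 chooses B → P1 gets 2
After R: P2 chooses B → P1 gets 7
P1 chooses R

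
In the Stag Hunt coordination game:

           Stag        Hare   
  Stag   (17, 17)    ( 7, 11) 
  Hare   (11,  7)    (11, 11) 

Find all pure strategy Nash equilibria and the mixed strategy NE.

Pure NE: (Stag, Stag) and (Hare, Hare); Mixed NE: p = 0.4, q = 0.4

Work:
Check pure NE:
(Stag, Stag): (17, 17) - no unilateral deviation beneficial
(Hare, Hare): (11, 11) - no unilateral deviation beneficial
Mixed NE: P1 plays Stag with p = 0.4, P2 plays Stag with q = 0.4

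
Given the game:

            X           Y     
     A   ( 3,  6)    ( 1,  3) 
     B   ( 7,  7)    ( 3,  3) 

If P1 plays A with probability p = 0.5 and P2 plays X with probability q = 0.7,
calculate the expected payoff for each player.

E[P1] = 4.1, E[P2] = 5.45

Work:
E[P1] = p·q·π₁(A,X) + p·(1-q)·π₁(A,Y) + (1-p)·q·π₁(B,X) + (1-p)·(1-q)·π₁(B,Y)
= 0.5·0.7·3 + 0.5·0.3·1 + 0.5·0.7·7 + 0.5·0.3·3
= 4.1

E[P2] = 5.45 (similar calculation)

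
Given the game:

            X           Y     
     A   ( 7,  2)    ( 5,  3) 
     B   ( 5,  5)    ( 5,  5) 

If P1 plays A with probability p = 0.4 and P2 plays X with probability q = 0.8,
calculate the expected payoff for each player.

E[P1] = 5.64, E[P2] = 3.88

Work:
E[P1] = p·q·π₁(A,X) + p·(1-q)·π₁(A,Y) + (1-p)·q·π₁(B,X) + (1-p)·(1-q)·π₁(B,Y)
= 0.4·0.8·7 + 0.4·0.2·5 + 0.6·0.8·5 + 0.6·0.2·5
= 5.64

E[P2] = 3.88 (similar calculation)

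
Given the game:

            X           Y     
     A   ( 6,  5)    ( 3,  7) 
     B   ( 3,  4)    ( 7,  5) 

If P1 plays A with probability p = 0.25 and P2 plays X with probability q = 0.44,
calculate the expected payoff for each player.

E[P1] = 5.01, E[P2] = 4.95

Work:
E[P1] = p·q·π₁(A,X) + p·(1-q)·π₁(A,Y) + (1-p)·q·π₁(B,X) + (1-p)·(1-q)·π₁(B,Y)
= 0.25·0.44·6 + 0.25·0.56·3 + 0.75·0.44·3 + 0.75·0.56·7
= 5.01

E[P2] = 4.95 (similar calculation)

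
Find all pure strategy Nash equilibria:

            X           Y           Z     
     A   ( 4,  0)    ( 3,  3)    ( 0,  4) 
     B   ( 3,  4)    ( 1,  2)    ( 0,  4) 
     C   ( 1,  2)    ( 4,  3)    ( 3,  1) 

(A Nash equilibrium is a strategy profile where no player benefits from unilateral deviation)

Nash equilibrium: (C, Y)

Work:
Best responses:
  P1 vs X: payoffs [4, 3, 1] → best response A (payoff 4)
  P1 vs Y: payoffs [3, 1, 4] → best response C (payoff 4)
  P1 vs Z: payoffs [0, 0, 3] → best response C (payoff 3)
  P2 vs A: payoffs [0, 3, 4] → best response Z (payoff 4)
  P2 vs B: payoffs [4, 2, 4] → best response X/Z (payoff 4)
  P2 vs C: payoffs [2, 3, 1] → best response Y (payoff 3)
Mutual best responses: (C,Y) → Nash equilibria.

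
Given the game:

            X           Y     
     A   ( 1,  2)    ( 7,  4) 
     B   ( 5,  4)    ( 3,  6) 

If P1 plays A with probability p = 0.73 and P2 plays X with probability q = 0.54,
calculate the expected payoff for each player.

E[P1] = 3.8464, E[P2] = 3.46

Work:
E[P1] = p·q·π₁(A,X) + p·(1-q)·π₁(A,Y) + (1-p)·q·π₁(B,X) + (1-p)·(1-q)·π₁(B,Y)
= 0.73·0.54·1 + 0.73·0.46·7 + 0.27·0.54·5 + 0.27·0.46·3
= 3.8464

E[P2] = 3.46 (similar calculation)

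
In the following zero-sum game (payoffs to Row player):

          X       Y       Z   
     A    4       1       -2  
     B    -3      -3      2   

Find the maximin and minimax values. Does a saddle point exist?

Maximin = -2, Minimax = 1, Saddle: False

Work:
Row minimums: [-2, -3] → maximin = -2
Column maximums: [4, 1, 2] → minimax = 1
No saddle point (maximin ≠ minimax). Mixed strategy needed.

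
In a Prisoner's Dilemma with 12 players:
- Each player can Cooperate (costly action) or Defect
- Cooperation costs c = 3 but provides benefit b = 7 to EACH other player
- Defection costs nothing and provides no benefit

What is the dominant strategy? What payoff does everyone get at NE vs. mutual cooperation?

Dominant: Defect; NE payoff = 0; Coop payoff = 74

Work:
Defect dominates (saves cost c = 3, benefit to others is external)
NE: All defect → everyone gets 0
If all cooperate: each receives (11)×7 - 3 = 74
Social dilemma: 74 > 0 but NE gives 0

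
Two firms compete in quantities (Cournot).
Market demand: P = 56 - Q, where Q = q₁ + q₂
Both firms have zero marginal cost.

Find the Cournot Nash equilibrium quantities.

q₁* = q₂* = 18.67; P* = 18.67

Work:
Profit: π_i = P·q_i = (a - q_i - q_j)·q_i
FOC: ∂π_i/∂q_i = a - 2q_i - q_j = 0
Reaction function: q_i = (56 - q_j)/2
Symmetry: q* = 56/3 = 18.67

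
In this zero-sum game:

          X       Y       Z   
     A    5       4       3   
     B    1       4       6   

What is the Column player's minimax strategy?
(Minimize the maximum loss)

Column should play Y, value = 4

Work:
Column player minimizes Row's maximum payoff:
Column X: max payoff to Row = 5
Column Y: max payoff to Row = 4
Column Z: max payoff to Row = 6
Minimum is 4, achieved by column Y.
Minimax strategy: Y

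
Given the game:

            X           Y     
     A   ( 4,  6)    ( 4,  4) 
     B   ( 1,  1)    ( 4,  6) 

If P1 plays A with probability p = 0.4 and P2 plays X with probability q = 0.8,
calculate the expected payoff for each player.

E[P1] = 2.56, E[P2] = 3.44

Work:
E[P1] = p·q·π₁(A,X) + p·(1-q)·π₁(A,Y) + (1-p)·q·π₁(B,X) + (1-p)·(1-q)·π₁(B,Y)
= 0.4·0.8·4 + 0.4·0.2·4 + 0.6·0.8·1 + 0.6·0.2·4
= 2.56

E[P2] = 3.44 (similar calculation)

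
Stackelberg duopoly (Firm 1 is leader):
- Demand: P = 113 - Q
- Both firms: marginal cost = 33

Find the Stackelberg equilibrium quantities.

q₁* (leader) = 40.0, q₂* (follower) = 20.0

Work:
Follower's reaction: q₂ = (a - c - q₁)/2
Leader substitutes: π₁ = q₁·(a - q₁ - (a-c-q₁)/2 - c)
FOC: q₁* = (113 - 33)/2 = 40.00
Then: q₂* = (113 - 33 - 40.0)/2 = 20.00
Leader has first-mover advantage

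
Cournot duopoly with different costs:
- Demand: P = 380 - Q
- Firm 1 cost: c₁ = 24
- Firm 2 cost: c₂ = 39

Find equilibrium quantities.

q₁* = 123.67, q₂* = 108.67

Work:
Reaction: q₁ = (380 - 24 - q₂)/2
Reaction: q₂ = (380 - 39 - q₁)/2
Solve simultaneously:
q₁* = (380 - 2×24 + 39)/3 = 123.67
q₂* = (380 - 2×39 + 24)/3 = 108.67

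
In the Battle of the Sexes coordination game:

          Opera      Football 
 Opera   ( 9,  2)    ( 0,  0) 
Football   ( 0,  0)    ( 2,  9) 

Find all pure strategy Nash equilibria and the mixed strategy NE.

Pure NE: (Opera, Opera) and (Football, Football); Mixed NE: p = 0.8182, q = 0.1818

Work:
Check pure NE:
(Opera, Opera): (9, 2) - no unilateral deviation beneficial
(Football, Football): (2, 9) - no unilateral deviation beneficial
Mixed NE: P1 plays Opera with p = 0.8182, P2 plays Opera with q = 0.1818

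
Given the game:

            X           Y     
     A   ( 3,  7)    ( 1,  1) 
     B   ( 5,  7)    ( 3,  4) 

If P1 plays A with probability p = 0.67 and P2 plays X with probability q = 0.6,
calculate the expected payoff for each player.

E[P1] = 2.86, E[P2] = 4.996

Work:
E[P1] = p·q·π₁(A,X) + p·(1-q)·π₁(A,Y) + (1-p)·q·π₁(B,X) + (1-p)·(1-q)·π₁(B,Y)
= 0.67·0.6·3 + 0.67·0.4·1 + 0.33·0.6·5 + 0.33·0.4·3
= 2.86

E[P2] = 4.996 (similar calculation)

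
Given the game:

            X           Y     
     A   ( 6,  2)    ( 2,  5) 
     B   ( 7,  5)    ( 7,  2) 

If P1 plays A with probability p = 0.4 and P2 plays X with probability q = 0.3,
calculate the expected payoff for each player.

E[P1] = 5.48, E[P2] = 3.38

Work:
E[P1] = p·q·π₁(A,X) + p·(1-q)·π₁(A,Y) + (1-p)·q·π₁(B,X) + (1-p)·(1-q)·π₁(B,Y)
= 0.4·0.3·6 + 0.4·0.7·2 + 0.6·0.3·7 + 0.6·0.7·7
= 5.48

E[P2] = 3.38 (similar calculation)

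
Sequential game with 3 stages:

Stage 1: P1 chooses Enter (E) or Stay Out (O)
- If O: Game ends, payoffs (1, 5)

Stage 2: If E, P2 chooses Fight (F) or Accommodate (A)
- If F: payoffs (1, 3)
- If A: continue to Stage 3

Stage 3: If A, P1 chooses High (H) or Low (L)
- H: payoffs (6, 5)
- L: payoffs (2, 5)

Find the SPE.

SPE: (E, A, H); Outcome (6, 5)

Work:
Stage 3: P1 chooses H (6 vs 2)
Stage 2: P2: F->3, A->5 (anticipating H). Choose A
Stage 1: P1: O->1, E->6 (anticipating A, H). Choose E
SPE path: E -> A -> H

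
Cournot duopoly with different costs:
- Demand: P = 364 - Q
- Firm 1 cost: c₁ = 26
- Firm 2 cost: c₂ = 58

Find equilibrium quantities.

q₁* = 123.33, q₂* = 91.33

Work:
Reaction: q₁ = (364 - 26 - q₂)/2
Reaction: q₂ = (364 - 58 - q₁)/2
Solve simultaneously:
q₁* = (364 - 2×26 + 58)/3 = 123.33
q₂* = (364 - 2×58 + 26)/3 = 91.33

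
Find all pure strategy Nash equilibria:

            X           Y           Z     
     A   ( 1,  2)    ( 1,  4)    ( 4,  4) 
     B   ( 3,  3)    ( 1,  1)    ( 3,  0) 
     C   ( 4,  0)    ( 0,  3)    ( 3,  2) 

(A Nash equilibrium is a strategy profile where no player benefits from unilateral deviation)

Nash equilibrium: (A, Y), (A, Z)

Work:
Best responses:
  P1 vs X: payoffs [1, 3, 4] → best response C (payoff 4)
  P1 vs Y: payoffs [1, 1, 0] → best response A/B (payoff 1)
  P1 vs Z: payoffs [4, 3, 3] → best response A (payoff 4)
  P2 vs A: payoffs [2, 4, 4] → best response Y/Z (payoff 4)
  P2 vs B: payoffs [3, 1, 0] → best response X (payoff 3)
  P2 vs C: payoffs [0, 3, 2] → best response Y (payoff 3)
Mutual best responses: (A,Y), (A,Z) → Nash equilibria.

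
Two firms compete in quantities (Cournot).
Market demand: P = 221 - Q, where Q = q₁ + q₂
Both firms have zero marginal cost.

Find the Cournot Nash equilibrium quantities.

q₁* = q₂* = 73.67; P* = 73.67

Work:
Profit: π_i = P·q_i = (a - q_i - q_j)·q_i
FOC: ∂π_i/∂q_i = a - 2q_i - q_j = 0
Reaction function: q_i = (221 - q_j)/2
Symmetry: q* = 221/3 = 73.67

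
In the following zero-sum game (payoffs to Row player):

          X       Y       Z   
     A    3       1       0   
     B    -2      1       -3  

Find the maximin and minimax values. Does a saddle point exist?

Maximin = 0, Minimax = 0, Saddle: True

Work:
Row minimums: [0, -3] → maximin = 0
Column maximums: [3, 1, 0] → minimax = 0
Saddle point exists! Game value = 0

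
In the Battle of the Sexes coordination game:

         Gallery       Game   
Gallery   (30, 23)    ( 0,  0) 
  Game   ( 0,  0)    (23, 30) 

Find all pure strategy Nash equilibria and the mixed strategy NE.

Pure NE: (Gallery, Gallery) and (Game, Game); Mixed NE: p = 0.566, q = 0.434

Work:
Check pure NE:
(Gallery, Gallery): (30, 23) - no unilateral deviation beneficial
(Game, Game): (23, 30) - no unilateral deviation beneficial
Mixed NE: P1 plays Gallery with p = 0.566, P2 plays Gallery with q = 0.434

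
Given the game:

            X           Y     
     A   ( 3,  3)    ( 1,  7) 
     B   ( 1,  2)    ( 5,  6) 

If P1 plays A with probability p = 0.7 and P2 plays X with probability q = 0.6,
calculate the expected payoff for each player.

E[P1] = 2.32, E[P2] = 4.3

Work:
E[P1] = p·q·π₁(A,X) + p·(1-q)·π₁(A,Y) + (1-p)·q·π₁(B,X) + (1-p)·(1-q)·π₁(B,Y)
= 0.7·0.6·3 + 0.7·0.4·1 + 0.3·0.6·1 + 0.3·0.4·5
= 2.32

E[P2] = 4.3 (similar calculation)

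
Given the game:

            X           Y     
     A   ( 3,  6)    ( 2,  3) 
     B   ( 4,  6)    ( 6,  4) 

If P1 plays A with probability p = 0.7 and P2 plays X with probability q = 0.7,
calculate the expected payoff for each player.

E[P1] = 3.27, E[P2] = 5.19

Work:
E[P1] = p·q·π₁(A,X) + p·(1-q)·π₁(A,Y) + (1-p)·q·π₁(B,X) + (1-p)·(1-q)·π₁(B,Y)
= 0.7·0.7·3 + 0.7·0.3·2 + 0.3·0.7·4 + 0.3·0.3·6
= 3.27

E[P2] = 5.19 (similar calculation)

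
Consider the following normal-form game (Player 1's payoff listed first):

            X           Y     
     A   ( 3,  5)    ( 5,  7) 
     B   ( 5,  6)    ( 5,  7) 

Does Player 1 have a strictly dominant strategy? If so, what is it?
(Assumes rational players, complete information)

No strictly dominant strategy exists for Player 1

Work:
A strategy strictly dominates another if it gives a strictly higher payoff against every opponent action. Compare each pair of P1's strategies column-by-column:
  A vs B: [3 vs 5, 5 vs 5] → A does not strictly dominate B (column X: 3 ≤ 5)
  B vs A: [5 vs 3, 5 vs 5] → B does not strictly dominate A (column Y: 5 ≤ 5)
No single strategy strictly dominates all others → no strictly dominant strategy.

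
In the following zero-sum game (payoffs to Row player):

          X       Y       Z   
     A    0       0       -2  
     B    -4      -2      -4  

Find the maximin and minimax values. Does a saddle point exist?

Maximin = -2, Minimax = -2, Saddle: True

Work:
Row minimums: [-2, -4] → maximin = -2
Column maximums: [0, 0, -2] → minimax = -2
Saddle point exists! Game value = -2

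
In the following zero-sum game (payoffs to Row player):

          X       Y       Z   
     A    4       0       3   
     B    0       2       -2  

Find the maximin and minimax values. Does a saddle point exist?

Maximin = 0, Minimax = 2, Saddle: False

Work:
Row minimums: [0, -2] → maximin = 0
Column maximums: [4, 2, 3] → minimax = 2
No saddle point (maximin ≠ minimax). Mixed strategy needed.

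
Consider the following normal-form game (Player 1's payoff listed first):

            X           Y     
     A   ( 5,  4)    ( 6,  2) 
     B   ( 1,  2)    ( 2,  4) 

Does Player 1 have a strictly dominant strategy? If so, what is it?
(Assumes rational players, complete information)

Yes, Player 1's strictly dominant strategy is A

Work:
A strategy strictly dominates another if it gives a strictly higher payoff against every opponent action. Compare each pair of P1's strategies column-by-column:
  A vs B: [5 vs 1, 6 vs 2] → A strictly dominates B
  B vs A: [1 vs 5, 2 vs 6] → B does not strictly dominate A (column X: 1 ≤ 5)
A strictly dominates every other strategy → strictly dominant.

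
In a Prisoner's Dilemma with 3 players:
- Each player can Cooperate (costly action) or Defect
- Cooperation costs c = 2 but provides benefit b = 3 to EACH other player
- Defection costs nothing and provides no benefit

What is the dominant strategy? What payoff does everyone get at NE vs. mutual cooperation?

Dominant: Defect; NE payoff = 0; Coop payoff = 4

Work:
Defect dominates (saves cost c = 2, benefit to others is external)
NE: All defect → everyone gets 0
If all cooperate: each receives (2)×3 - 2 = 4
Social dilemma: 4 > 0 but NE gives 0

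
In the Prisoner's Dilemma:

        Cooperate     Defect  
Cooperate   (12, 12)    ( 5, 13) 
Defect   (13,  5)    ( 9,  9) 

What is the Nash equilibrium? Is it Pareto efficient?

(Defect, Defect) is NE; not Pareto efficient

Work:
Defect dominates Cooperate for both players:
If P2 cooperates: Defect (13) > Cooperate (12)
If P2 defects: Defect (9) > Cooperate (5)
NE: (Defect, Defect) with payoff (9, 9)
But (Cooperate, Cooperate) = (12, 12) Pareto dominates (9, 9)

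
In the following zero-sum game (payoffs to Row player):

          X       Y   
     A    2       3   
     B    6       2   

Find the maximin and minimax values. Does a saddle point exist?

Maximin = 2, Minimax = 3, Saddle: False

Work:
Row minimums: [2, 2] → maximin = 2
Column maximums: [6, 3] → minimax = 3
No saddle point (maximin ≠ minimax). Mixed strategy needed.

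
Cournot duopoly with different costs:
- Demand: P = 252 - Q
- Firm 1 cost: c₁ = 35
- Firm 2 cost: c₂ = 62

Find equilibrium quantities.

q₁* = 81.33, q₂* = 54.33

Work:
Reaction: q₁ = (252 - 35 - q₂)/2
Reaction: q₂ = (252 - 62 - q₁)/2
Solve simultaneously:
q₁* = (252 - 2×35 + 62)/3 = 81.33
q₂* = (252 - 2×62 + 35)/3 = 54.33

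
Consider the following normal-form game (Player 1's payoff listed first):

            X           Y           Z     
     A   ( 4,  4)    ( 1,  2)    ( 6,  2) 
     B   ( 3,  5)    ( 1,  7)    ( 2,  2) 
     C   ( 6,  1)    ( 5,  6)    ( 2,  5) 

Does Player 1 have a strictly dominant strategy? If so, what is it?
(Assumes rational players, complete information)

No strictly dominant strategy exists for Player 1

Work:
A strategy strictly dominates another if it gives a strictly higher payoff against every opponent action. Compare each pair of P1's strategies column-by-column:
  A vs B: [4 vs 3, 1 vs 1, 6 vs 2] → A does not strictly dominate B (column Y: 1 ≤ 1)
  A vs C: [4 vs 6, 1 vs 5, 6 vs 2] → A does not strictly dominate C (column X: 4 ≤ 6)
  B vs A: [3 vs 4, 1 vs 1, 2 vs 6] → B does not strictly dominate A (column X: 3 ≤ 4)
  B vs C: [3 vs 6, 1 vs 5, 2 vs 2] → B does not strictly dominate C (column X: 3 ≤ 6)
  C vs A: [6 vs 4, 5 vs 1, 2 vs 6] → C does not strictly dominate A (column Z: 2 ≤ 6)
  C vs B: [6 vs 3, 5 vs 1, 2 vs 2] → C does not strictly dominate B (column Z: 2 ≤ 2)
No single strategy strictly dominates all others → no strictly dominant strategy.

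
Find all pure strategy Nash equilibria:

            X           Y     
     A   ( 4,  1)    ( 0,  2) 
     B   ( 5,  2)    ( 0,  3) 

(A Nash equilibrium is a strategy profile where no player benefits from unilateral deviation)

Nash equilibrium: (A, Y), (B, Y)

Work:
Best responses:
  P1 vs X: payoffs [4, 5] → best response B (payoff 5)
  P1 vs Y: payoffs [0, 0] → best response A/B (payoff 0)
  P2 vs A: payoffs [1, 2] → best response Y (payoff 2)
  P2 vs B: payoffs [2, 3] → best response Y (payoff 3)
Mutual best responses: (A,Y), (B,Y) → Nash equilibria.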